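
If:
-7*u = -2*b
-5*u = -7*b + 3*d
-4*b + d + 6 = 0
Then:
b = 14/5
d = 26/5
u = 4/5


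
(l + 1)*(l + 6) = l^2 + 7*l + 6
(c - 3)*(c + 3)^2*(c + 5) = c^4 + 8*c^3 + 6*c^2 - 72*c - 135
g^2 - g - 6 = (g - 3)*(g + 2)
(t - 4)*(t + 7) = t^2 + 3*t - 28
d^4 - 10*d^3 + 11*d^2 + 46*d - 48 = (d - 8)*(d - 3)*(d - 1)*(d + 2)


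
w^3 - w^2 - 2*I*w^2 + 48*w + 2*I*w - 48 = (w - 1)*(w - 8*I)*(w + 6*I)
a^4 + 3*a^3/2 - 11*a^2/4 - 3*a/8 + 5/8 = (a - 1)*(a - 1/2)*(a + 1/2)*(a + 5/2)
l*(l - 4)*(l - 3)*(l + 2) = l^4 - 5*l^3 - 2*l^2 + 24*l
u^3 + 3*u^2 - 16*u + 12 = (u - 2)*(u - 1)*(u + 6)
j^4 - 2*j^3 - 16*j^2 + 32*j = j*(j - 4)*(j - 2)*(j + 4)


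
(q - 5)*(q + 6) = q^2 + q - 30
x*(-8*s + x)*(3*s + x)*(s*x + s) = -24*s^3*x^2 - 24*s^3*x - 5*s^2*x^3 - 5*s^2*x^2 + s*x^4 + s*x^3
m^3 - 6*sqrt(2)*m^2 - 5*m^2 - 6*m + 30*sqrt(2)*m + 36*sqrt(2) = (m - 6)*(m + 1)*(m - 6*sqrt(2))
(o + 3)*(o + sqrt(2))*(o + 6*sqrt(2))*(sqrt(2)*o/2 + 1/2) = sqrt(2)*o^4/2 + 3*sqrt(2)*o^3/2 + 15*o^3/2 + 19*sqrt(2)*o^2/2 + 45*o^2/2 + 6*o + 57*sqrt(2)*o/2 + 18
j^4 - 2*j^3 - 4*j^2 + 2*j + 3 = (j - 3)*(j - 1)*(j + 1)^2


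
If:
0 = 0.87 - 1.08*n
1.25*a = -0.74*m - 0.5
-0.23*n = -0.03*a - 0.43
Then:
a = -8.16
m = 13.10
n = 0.81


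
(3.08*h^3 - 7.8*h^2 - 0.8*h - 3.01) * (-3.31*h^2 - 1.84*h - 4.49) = -10.1948*h^5 + 20.1508*h^4 + 3.1708*h^3 + 46.4571*h^2 + 9.1304*h + 13.5149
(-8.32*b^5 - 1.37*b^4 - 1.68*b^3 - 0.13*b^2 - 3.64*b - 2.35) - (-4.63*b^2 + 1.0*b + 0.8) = -8.32*b^5 - 1.37*b^4 - 1.68*b^3 + 4.5*b^2 - 4.64*b - 3.15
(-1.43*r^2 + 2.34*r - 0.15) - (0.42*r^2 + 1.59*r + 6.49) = -1.85*r^2 + 0.75*r - 6.64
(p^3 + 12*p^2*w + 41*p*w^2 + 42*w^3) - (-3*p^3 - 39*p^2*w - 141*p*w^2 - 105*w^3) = 4*p^3 + 51*p^2*w + 182*p*w^2 + 147*w^3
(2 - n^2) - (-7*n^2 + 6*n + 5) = 6*n^2 - 6*n - 3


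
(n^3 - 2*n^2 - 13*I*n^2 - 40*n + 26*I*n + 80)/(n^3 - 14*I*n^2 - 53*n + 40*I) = (n - 2)/(n - I)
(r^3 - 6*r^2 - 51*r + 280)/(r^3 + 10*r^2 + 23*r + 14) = (r^2 - 13*r + 40)/(r^2 + 3*r + 2)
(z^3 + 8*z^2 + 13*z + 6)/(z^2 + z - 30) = (z^2 + 2*z + 1)/(z - 5)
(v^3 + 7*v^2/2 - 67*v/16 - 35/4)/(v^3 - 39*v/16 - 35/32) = 2*(v + 4)/(2*v + 1)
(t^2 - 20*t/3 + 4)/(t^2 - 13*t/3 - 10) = (3*t - 2)/(3*t + 5)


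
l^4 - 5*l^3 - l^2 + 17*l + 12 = (l - 4)*(l - 3)*(l + 1)^2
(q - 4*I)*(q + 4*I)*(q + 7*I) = q^3 + 7*I*q^2 + 16*q + 112*I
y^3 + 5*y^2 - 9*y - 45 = (y - 3)*(y + 3)*(y + 5)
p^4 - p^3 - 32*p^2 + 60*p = p*(p - 5)*(p - 2)*(p + 6)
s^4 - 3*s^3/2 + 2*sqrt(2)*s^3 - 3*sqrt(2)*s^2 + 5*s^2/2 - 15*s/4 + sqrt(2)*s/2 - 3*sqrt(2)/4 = (s - 3/2)*(s + sqrt(2)/2)^2*(s + sqrt(2))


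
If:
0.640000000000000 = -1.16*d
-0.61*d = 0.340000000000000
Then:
No Solution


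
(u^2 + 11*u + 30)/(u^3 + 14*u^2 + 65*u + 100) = (u + 6)/(u^2 + 9*u + 20)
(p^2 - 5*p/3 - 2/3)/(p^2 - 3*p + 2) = (p + 1/3)/(p - 1)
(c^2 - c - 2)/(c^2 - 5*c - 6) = (c - 2)/(c - 6)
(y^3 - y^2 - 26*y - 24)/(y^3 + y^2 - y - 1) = (y^2 - 2*y - 24)/(y^2 - 1)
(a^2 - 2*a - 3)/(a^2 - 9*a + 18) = (a + 1)/(a - 6)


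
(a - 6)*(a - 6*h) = a^2 - 6*a*h - 6*a + 36*h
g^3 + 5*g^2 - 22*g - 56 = (g - 4)*(g + 2)*(g + 7)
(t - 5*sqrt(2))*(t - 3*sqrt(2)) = t^2 - 8*sqrt(2)*t + 30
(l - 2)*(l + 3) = l^2 + l - 6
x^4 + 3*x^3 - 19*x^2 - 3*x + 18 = (x - 3)*(x - 1)*(x + 1)*(x + 6)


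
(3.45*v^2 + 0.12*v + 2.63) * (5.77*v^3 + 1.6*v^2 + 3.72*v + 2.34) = 19.9065*v^5 + 6.2124*v^4 + 28.2011*v^3 + 12.7274*v^2 + 10.0644*v + 6.1542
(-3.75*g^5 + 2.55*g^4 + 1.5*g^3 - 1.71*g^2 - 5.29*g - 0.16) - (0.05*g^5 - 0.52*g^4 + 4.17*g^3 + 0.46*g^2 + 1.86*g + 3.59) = -3.8*g^5 + 3.07*g^4 - 2.67*g^3 - 2.17*g^2 - 7.15*g - 3.75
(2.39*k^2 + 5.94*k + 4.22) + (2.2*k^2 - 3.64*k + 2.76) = 4.59*k^2 + 2.3*k + 6.98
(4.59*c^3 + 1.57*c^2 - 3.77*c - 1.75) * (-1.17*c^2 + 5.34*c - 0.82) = -5.3703*c^5 + 22.6737*c^4 + 9.0309*c^3 - 19.3717*c^2 - 6.2536*c + 1.435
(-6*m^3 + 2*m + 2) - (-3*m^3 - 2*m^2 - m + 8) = -3*m^3 + 2*m^2 + 3*m - 6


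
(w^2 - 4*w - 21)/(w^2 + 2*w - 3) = (w - 7)/(w - 1)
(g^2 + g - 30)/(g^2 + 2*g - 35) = (g + 6)/(g + 7)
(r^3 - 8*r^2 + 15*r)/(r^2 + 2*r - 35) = r*(r - 3)/(r + 7)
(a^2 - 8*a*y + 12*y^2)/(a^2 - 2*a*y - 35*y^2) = (-a^2 + 8*a*y - 12*y^2)/(-a^2 + 2*a*y + 35*y^2)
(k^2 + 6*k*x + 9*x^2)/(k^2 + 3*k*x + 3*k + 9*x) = (k + 3*x)/(k + 3)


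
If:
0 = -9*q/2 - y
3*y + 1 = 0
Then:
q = 2/27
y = -1/3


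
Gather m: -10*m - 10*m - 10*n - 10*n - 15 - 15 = -20*m - 20*n - 30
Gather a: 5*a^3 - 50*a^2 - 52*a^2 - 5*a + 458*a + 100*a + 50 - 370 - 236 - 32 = 5*a^3 - 102*a^2 + 553*a - 588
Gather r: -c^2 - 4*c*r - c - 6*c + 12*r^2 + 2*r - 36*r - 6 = -c^2 - 7*c + 12*r^2 + r*(-4*c - 34) - 6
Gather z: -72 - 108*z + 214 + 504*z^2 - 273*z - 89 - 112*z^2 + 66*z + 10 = 392*z^2 - 315*z + 63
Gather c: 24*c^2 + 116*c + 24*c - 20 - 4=24*c^2 + 140*c - 24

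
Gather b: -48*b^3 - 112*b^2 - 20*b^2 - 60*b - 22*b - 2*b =-48*b^3 - 132*b^2 - 84*b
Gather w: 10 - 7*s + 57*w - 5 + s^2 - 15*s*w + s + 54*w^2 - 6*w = s^2 - 6*s + 54*w^2 + w*(51 - 15*s) + 5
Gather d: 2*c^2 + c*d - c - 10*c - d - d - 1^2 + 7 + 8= 2*c^2 - 11*c + d*(c - 2) + 14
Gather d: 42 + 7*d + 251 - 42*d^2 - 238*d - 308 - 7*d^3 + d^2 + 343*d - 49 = -7*d^3 - 41*d^2 + 112*d - 64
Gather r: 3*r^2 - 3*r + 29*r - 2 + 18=3*r^2 + 26*r + 16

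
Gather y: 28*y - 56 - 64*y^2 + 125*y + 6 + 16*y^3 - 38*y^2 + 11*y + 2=16*y^3 - 102*y^2 + 164*y - 48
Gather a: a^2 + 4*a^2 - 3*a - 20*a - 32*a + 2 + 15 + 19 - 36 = 5*a^2 - 55*a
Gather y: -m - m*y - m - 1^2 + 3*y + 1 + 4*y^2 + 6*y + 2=-2*m + 4*y^2 + y*(9 - m) + 2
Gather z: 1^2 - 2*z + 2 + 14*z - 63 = 12*z - 60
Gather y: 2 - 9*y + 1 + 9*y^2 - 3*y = 9*y^2 - 12*y + 3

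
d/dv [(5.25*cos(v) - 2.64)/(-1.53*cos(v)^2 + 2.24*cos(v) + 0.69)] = (-8.0325*cos(v)^2 + 8.0784*cos(v) - 9.5361)*sin(v)/(2.3409*cos(v)^4 - 6.8544*cos(v)^3 + 2.9062*cos(v)^2 + 3.0912*cos(v) + 0.4761)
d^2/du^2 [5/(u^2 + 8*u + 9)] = 10*(-u^2 - 8*u + 4*(u + 4)^2 - 9)/(u^2 + 8*u + 9)^3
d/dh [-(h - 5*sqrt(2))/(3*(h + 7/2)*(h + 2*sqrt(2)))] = 2*(2*(h - 5*sqrt(2))*(h + 2*sqrt(2)) + (h - 5*sqrt(2))*(2*h + 7) - (h + 2*sqrt(2))*(2*h + 7))/(3*(h + 2*sqrt(2))^2*(2*h + 7)^2)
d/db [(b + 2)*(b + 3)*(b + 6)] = 3*b^2 + 22*b + 36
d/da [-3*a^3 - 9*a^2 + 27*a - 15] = -9*a^2 - 18*a + 27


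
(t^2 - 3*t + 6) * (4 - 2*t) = -2*t^3 + 10*t^2 - 24*t + 24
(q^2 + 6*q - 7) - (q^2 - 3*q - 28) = 9*q + 21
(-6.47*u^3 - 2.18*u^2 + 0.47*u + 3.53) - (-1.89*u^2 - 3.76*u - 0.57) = -6.47*u^3 - 0.29*u^2 + 4.23*u + 4.1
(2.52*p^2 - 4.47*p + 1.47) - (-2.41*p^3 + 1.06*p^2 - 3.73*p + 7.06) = 2.41*p^3 + 1.46*p^2 - 0.74*p - 5.59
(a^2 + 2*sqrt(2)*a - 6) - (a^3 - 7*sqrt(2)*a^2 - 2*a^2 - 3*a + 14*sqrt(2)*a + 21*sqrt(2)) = -a^3 + 3*a^2 + 7*sqrt(2)*a^2 - 12*sqrt(2)*a + 3*a - 21*sqrt(2) - 6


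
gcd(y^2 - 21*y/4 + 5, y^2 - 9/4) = 1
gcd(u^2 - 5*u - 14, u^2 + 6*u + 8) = u + 2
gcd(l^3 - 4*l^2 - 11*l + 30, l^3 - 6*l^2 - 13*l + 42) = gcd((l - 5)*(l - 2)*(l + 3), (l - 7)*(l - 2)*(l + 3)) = l^2 + l - 6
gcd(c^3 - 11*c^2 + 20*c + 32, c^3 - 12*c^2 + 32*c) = c^2 - 12*c + 32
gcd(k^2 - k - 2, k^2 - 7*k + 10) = k - 2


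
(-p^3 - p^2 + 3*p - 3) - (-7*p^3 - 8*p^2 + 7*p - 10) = 6*p^3 + 7*p^2 - 4*p + 7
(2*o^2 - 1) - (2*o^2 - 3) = 2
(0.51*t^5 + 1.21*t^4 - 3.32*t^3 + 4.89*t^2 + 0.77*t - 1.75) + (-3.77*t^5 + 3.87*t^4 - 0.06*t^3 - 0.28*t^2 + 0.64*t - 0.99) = -3.26*t^5 + 5.08*t^4 - 3.38*t^3 + 4.61*t^2 + 1.41*t - 2.74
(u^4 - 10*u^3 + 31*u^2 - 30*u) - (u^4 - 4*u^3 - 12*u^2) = -6*u^3 + 43*u^2 - 30*u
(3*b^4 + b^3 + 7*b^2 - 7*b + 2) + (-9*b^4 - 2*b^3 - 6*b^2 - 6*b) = -6*b^4 - b^3 + b^2 - 13*b + 2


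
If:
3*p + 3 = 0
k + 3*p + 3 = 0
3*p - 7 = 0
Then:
No Solution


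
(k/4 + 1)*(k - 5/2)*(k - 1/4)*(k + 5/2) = k^4/4 + 15*k^3/16 - 29*k^2/16 - 375*k/64 + 25/16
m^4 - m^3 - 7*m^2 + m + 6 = (m - 3)*(m - 1)*(m + 1)*(m + 2)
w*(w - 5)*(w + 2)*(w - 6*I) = w^4 - 3*w^3 - 6*I*w^3 - 10*w^2 + 18*I*w^2 + 60*I*w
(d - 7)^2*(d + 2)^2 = d^4 - 10*d^3 - 3*d^2 + 140*d + 196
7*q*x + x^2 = x*(7*q + x)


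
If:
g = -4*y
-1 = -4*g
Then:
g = 1/4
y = -1/16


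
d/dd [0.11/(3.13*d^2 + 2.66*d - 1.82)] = (-0.6886*d - 0.2926)/(3.13*d^2 + 2.66*d - 1.82)^2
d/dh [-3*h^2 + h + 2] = 1 - 6*h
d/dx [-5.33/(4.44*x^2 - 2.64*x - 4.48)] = (47.3304*x - 14.0712)/(-4.44*x^2 + 2.64*x + 4.48)^2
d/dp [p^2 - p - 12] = 2*p - 1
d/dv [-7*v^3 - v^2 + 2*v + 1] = -21*v^2 - 2*v + 2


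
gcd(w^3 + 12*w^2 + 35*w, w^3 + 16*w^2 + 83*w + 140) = w^2 + 12*w + 35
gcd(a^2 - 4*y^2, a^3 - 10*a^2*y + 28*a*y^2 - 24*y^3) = -a + 2*y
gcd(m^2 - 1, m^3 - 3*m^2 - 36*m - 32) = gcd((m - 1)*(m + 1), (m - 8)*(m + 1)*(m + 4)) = m + 1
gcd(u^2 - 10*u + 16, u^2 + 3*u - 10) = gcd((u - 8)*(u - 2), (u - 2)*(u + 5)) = u - 2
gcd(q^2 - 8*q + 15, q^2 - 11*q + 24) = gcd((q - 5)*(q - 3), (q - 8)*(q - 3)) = q - 3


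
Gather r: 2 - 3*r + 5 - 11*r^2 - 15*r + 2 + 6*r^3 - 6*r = 6*r^3 - 11*r^2 - 24*r + 9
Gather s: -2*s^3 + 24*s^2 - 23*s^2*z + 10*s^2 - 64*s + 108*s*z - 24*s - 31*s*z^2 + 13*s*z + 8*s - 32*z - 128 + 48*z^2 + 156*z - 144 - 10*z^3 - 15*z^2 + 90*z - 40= -2*s^3 + s^2*(34 - 23*z) + s*(-31*z^2 + 121*z - 80) - 10*z^3 + 33*z^2 + 214*z - 312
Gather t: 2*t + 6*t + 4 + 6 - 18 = 8*t - 8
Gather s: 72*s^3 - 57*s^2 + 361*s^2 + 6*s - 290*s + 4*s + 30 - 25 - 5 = 72*s^3 + 304*s^2 - 280*s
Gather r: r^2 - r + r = r^2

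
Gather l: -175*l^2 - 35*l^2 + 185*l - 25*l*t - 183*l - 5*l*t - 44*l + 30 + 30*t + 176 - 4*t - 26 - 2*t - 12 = -210*l^2 + l*(-30*t - 42) + 24*t + 168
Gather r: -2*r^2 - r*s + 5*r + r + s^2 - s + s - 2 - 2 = -2*r^2 + r*(6 - s) + s^2 - 4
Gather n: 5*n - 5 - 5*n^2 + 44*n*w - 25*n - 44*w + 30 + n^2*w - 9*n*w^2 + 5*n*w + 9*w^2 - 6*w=n^2*(w - 5) + n*(-9*w^2 + 49*w - 20) + 9*w^2 - 50*w + 25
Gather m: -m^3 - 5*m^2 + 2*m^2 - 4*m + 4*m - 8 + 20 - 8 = -m^3 - 3*m^2 + 4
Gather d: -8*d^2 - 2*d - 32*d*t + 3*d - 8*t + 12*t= -8*d^2 + d*(1 - 32*t) + 4*t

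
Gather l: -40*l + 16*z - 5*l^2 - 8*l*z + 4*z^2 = -5*l^2 + l*(-8*z - 40) + 4*z^2 + 16*z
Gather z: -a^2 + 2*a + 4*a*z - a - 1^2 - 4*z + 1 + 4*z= -a^2 + 4*a*z + a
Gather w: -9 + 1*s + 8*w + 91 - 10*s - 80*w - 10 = -9*s - 72*w + 72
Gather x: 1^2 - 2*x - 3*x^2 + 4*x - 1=-3*x^2 + 2*x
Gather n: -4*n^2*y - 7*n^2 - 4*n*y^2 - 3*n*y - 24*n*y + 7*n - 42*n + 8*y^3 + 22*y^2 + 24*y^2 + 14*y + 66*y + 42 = n^2*(-4*y - 7) + n*(-4*y^2 - 27*y - 35) + 8*y^3 + 46*y^2 + 80*y + 42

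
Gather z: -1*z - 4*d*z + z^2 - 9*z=z^2 + z*(-4*d - 10)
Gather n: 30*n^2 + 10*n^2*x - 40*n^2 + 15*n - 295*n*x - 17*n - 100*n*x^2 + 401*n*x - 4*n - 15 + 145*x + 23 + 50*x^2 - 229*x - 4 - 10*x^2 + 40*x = n^2*(10*x - 10) + n*(-100*x^2 + 106*x - 6) + 40*x^2 - 44*x + 4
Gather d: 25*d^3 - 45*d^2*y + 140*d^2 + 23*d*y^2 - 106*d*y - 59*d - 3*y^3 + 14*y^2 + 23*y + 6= 25*d^3 + d^2*(140 - 45*y) + d*(23*y^2 - 106*y - 59) - 3*y^3 + 14*y^2 + 23*y + 6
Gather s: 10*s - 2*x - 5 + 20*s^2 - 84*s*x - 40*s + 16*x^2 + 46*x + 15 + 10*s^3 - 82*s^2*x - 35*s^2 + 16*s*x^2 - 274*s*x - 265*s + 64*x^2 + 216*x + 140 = 10*s^3 + s^2*(-82*x - 15) + s*(16*x^2 - 358*x - 295) + 80*x^2 + 260*x + 150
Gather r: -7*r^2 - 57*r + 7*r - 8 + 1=-7*r^2 - 50*r - 7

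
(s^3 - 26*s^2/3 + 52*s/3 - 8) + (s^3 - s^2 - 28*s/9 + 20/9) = 2*s^3 - 29*s^2/3 + 128*s/9 - 52/9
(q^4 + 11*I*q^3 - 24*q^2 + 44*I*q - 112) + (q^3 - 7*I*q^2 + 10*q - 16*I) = q^4 + q^3 + 11*I*q^3 - 24*q^2 - 7*I*q^2 + 10*q + 44*I*q - 112 - 16*I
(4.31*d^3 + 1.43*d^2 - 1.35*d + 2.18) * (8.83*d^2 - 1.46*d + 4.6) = 38.0573*d^5 + 6.3343*d^4 + 5.8177*d^3 + 27.7984*d^2 - 9.3928*d + 10.028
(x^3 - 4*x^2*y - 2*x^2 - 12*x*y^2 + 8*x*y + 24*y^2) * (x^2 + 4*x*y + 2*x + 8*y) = x^5 - 28*x^3*y^2 - 4*x^3 - 48*x^2*y^3 + 112*x*y^2 + 192*y^3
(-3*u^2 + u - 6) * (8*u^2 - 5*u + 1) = -24*u^4 + 23*u^3 - 56*u^2 + 31*u - 6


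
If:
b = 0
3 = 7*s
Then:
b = 0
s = 3/7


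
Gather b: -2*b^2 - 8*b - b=-2*b^2 - 9*b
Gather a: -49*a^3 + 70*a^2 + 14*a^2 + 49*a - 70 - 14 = -49*a^3 + 84*a^2 + 49*a - 84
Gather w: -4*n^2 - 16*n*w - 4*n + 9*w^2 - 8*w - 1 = -4*n^2 - 4*n + 9*w^2 + w*(-16*n - 8) - 1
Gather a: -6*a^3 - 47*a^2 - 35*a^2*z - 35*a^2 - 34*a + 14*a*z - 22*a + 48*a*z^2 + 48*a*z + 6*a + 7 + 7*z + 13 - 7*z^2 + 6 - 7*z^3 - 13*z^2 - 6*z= -6*a^3 + a^2*(-35*z - 82) + a*(48*z^2 + 62*z - 50) - 7*z^3 - 20*z^2 + z + 26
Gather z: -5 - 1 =-6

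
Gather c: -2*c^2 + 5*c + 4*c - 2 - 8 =-2*c^2 + 9*c - 10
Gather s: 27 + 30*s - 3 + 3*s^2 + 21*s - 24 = 3*s^2 + 51*s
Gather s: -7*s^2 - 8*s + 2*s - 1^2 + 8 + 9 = -7*s^2 - 6*s + 16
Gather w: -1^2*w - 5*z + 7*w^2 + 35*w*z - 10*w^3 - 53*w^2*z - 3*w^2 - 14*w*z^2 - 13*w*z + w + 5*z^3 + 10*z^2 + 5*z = -10*w^3 + w^2*(4 - 53*z) + w*(-14*z^2 + 22*z) + 5*z^3 + 10*z^2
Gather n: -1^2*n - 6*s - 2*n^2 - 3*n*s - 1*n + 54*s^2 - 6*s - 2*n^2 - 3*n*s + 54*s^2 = -4*n^2 + n*(-6*s - 2) + 108*s^2 - 12*s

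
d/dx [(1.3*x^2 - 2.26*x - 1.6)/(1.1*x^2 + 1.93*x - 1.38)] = (4.995*x^2 - 0.0679999999999996*x + 6.2068)/(1.21*x^4 + 4.246*x^3 + 0.6889*x^2 - 5.3268*x + 1.9044)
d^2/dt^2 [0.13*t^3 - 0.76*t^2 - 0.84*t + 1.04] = 0.78*t - 1.52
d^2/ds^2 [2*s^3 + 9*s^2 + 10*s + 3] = 12*s + 18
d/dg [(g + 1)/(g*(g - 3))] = (-g^2 - 2*g + 3)/(g^2*(g^2 - 6*g + 9))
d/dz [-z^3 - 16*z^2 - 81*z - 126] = -3*z^2 - 32*z - 81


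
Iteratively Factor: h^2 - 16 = (h - 4)*(h + 4)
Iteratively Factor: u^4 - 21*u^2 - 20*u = (u + 1)*(u^3 - u^2 - 20*u) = u*(u + 1)*(u^2 - u - 20) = u*(u + 1)*(u + 4)*(u - 5)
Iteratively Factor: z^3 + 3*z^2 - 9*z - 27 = (z + 3)*(z^2 - 9) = (z + 3)^2*(z - 3)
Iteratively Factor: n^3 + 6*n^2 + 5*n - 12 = (n - 1)*(n^2 + 7*n + 12) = (n - 1)*(n + 4)*(n + 3)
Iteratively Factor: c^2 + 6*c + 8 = (c + 4)*(c + 2)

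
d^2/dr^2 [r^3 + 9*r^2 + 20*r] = 6*r + 18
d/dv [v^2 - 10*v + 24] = 2*v - 10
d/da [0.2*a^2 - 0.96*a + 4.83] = 0.4*a - 0.96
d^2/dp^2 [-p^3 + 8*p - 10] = -6*p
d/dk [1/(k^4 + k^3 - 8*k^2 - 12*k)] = (-4*k^3 - 3*k^2 + 16*k + 12)/(k^2*(k^3 + k^2 - 8*k - 12)^2)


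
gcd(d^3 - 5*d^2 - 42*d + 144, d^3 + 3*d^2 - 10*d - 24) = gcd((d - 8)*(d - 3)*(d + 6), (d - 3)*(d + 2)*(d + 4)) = d - 3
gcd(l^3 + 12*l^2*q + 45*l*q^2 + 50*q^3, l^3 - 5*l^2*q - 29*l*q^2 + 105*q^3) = l + 5*q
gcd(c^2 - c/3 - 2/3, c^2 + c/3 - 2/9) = c + 2/3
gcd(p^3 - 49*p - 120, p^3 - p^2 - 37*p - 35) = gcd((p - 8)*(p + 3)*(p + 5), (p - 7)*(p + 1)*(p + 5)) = p + 5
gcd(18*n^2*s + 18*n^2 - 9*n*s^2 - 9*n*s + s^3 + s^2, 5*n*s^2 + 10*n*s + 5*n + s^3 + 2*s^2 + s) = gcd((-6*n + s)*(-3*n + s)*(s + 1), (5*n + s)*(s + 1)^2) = s + 1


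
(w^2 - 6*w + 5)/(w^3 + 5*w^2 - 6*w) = (w - 5)/(w*(w + 6))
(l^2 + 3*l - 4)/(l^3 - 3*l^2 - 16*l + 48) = (l - 1)/(l^2 - 7*l + 12)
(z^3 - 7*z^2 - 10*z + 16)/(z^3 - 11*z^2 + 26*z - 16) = (z + 2)/(z - 2)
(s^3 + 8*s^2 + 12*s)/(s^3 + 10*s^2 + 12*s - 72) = s*(s + 2)/(s^2 + 4*s - 12)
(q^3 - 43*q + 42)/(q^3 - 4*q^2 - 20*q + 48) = (q^2 + 6*q - 7)/(q^2 + 2*q - 8)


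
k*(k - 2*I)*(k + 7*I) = k^3 + 5*I*k^2 + 14*k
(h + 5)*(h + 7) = h^2 + 12*h + 35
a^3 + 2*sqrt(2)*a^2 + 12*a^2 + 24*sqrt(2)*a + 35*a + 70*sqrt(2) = (a + 5)*(a + 7)*(a + 2*sqrt(2))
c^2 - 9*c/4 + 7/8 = (c - 7/4)*(c - 1/2)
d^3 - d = d*(d - 1)*(d + 1)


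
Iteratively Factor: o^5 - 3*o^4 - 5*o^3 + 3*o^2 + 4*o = (o + 1)*(o^4 - 4*o^3 - o^2 + 4*o) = o*(o + 1)*(o^3 - 4*o^2 - o + 4) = o*(o - 4)*(o + 1)*(o^2 - 1) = o*(o - 4)*(o + 1)^2*(o - 1)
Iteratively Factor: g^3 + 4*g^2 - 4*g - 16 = (g - 2)*(g^2 + 6*g + 8) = (g - 2)*(g + 2)*(g + 4)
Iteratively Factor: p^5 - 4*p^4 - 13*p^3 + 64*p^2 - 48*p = (p - 3)*(p^4 - p^3 - 16*p^2 + 16*p) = (p - 3)*(p + 4)*(p^3 - 5*p^2 + 4*p) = (p - 4)*(p - 3)*(p + 4)*(p^2 - p) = (p - 4)*(p - 3)*(p - 1)*(p + 4)*(p)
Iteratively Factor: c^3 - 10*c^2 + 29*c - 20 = (c - 4)*(c^2 - 6*c + 5) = (c - 5)*(c - 4)*(c - 1)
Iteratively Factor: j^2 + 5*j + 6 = (j + 3)*(j + 2)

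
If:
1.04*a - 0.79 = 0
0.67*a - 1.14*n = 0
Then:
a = 0.76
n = 0.45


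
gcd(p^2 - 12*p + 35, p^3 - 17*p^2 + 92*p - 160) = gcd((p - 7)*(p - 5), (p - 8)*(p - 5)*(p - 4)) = p - 5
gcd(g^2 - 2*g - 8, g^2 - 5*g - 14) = g + 2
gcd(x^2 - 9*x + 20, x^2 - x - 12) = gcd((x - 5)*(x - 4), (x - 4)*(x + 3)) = x - 4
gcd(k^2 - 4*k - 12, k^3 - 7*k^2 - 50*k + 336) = k - 6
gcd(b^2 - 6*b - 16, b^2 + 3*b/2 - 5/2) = 1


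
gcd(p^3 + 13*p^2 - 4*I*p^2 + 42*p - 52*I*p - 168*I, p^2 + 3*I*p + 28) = p - 4*I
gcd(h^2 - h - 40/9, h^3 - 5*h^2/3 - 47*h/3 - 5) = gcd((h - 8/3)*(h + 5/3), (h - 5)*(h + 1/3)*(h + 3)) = 1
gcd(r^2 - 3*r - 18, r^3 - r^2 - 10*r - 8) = 1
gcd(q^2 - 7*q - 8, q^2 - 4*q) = 1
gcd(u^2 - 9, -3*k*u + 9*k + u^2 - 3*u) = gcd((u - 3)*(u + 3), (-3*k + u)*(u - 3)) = u - 3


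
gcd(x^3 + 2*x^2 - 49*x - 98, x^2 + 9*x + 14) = x^2 + 9*x + 14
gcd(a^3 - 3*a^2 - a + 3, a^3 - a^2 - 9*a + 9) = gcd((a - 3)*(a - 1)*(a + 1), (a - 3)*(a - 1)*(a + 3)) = a^2 - 4*a + 3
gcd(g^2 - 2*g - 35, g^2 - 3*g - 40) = g + 5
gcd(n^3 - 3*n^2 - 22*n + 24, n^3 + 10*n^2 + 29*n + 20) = n + 4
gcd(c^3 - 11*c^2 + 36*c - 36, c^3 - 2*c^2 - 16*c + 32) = c - 2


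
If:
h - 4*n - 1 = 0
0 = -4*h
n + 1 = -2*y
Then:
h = 0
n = -1/4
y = -3/8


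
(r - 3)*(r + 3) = r^2 - 9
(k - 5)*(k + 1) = k^2 - 4*k - 5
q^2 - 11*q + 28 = (q - 7)*(q - 4)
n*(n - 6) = n^2 - 6*n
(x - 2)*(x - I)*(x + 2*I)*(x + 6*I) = x^4 - 2*x^3 + 7*I*x^3 - 4*x^2 - 14*I*x^2 + 8*x + 12*I*x - 24*I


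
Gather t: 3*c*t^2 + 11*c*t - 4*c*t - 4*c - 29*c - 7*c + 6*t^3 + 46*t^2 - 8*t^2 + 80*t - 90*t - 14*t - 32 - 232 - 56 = -40*c + 6*t^3 + t^2*(3*c + 38) + t*(7*c - 24) - 320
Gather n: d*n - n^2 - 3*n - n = -n^2 + n*(d - 4)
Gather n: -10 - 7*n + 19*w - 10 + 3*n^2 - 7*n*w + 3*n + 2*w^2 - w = 3*n^2 + n*(-7*w - 4) + 2*w^2 + 18*w - 20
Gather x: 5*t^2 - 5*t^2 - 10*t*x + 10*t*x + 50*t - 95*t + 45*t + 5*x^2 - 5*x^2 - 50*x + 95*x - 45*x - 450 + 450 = 0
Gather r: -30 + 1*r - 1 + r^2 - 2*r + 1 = r^2 - r - 30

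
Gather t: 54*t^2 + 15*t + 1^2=54*t^2 + 15*t + 1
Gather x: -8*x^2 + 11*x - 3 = -8*x^2 + 11*x - 3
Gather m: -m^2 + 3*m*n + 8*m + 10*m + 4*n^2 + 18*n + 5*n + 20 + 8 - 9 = -m^2 + m*(3*n + 18) + 4*n^2 + 23*n + 19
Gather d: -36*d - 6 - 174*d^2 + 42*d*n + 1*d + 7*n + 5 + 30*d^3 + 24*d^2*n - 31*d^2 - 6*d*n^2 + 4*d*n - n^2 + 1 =30*d^3 + d^2*(24*n - 205) + d*(-6*n^2 + 46*n - 35) - n^2 + 7*n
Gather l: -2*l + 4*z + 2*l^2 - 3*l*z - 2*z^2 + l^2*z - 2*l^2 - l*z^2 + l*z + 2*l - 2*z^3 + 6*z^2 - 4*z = l^2*z + l*(-z^2 - 2*z) - 2*z^3 + 4*z^2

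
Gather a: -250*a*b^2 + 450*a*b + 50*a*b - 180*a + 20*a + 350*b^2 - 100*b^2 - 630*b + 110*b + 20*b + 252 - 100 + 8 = a*(-250*b^2 + 500*b - 160) + 250*b^2 - 500*b + 160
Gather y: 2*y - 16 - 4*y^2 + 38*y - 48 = -4*y^2 + 40*y - 64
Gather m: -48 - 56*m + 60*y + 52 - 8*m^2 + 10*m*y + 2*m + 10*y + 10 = -8*m^2 + m*(10*y - 54) + 70*y + 14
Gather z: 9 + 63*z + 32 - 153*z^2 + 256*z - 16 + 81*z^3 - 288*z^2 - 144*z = 81*z^3 - 441*z^2 + 175*z + 25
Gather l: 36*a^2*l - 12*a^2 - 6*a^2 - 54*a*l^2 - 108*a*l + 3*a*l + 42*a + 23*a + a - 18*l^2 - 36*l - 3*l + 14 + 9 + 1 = -18*a^2 + 66*a + l^2*(-54*a - 18) + l*(36*a^2 - 105*a - 39) + 24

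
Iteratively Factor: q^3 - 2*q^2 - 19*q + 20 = (q + 4)*(q^2 - 6*q + 5) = (q - 1)*(q + 4)*(q - 5)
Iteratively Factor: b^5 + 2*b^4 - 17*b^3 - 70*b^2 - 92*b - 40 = (b + 2)*(b^4 - 17*b^2 - 36*b - 20) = (b - 5)*(b + 2)*(b^3 + 5*b^2 + 8*b + 4) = (b - 5)*(b + 2)^2*(b^2 + 3*b + 2) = (b - 5)*(b + 2)^3*(b + 1)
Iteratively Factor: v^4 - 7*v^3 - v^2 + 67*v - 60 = (v - 4)*(v^3 - 3*v^2 - 13*v + 15) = (v - 4)*(v - 1)*(v^2 - 2*v - 15) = (v - 4)*(v - 1)*(v + 3)*(v - 5)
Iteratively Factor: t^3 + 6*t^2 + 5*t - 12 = (t + 4)*(t^2 + 2*t - 3) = (t - 1)*(t + 4)*(t + 3)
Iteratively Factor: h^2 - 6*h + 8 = (h - 2)*(h - 4)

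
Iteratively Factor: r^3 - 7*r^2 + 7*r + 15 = (r - 3)*(r^2 - 4*r - 5) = (r - 3)*(r + 1)*(r - 5)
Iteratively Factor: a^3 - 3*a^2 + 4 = (a - 2)*(a^2 - a - 2) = (a - 2)*(a + 1)*(a - 2)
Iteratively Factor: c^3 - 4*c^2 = (c)*(c^2 - 4*c) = c^2*(c - 4)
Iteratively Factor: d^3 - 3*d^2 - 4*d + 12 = (d - 3)*(d^2 - 4) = (d - 3)*(d + 2)*(d - 2)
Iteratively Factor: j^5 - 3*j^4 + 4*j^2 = (j + 1)*(j^4 - 4*j^3 + 4*j^2) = (j - 2)*(j + 1)*(j^3 - 2*j^2) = j*(j - 2)*(j + 1)*(j^2 - 2*j) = j^2*(j - 2)*(j + 1)*(j - 2)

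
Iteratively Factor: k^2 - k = (k - 1)*(k)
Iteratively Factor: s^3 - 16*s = (s + 4)*(s^2 - 4*s) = s*(s + 4)*(s - 4)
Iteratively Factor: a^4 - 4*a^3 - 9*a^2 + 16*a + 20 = (a - 5)*(a^3 + a^2 - 4*a - 4) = (a - 5)*(a + 1)*(a^2 - 4) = (a - 5)*(a + 1)*(a + 2)*(a - 2)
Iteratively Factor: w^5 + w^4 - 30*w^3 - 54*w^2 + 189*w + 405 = (w - 3)*(w^4 + 4*w^3 - 18*w^2 - 108*w - 135) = (w - 5)*(w - 3)*(w^3 + 9*w^2 + 27*w + 27) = (w - 5)*(w - 3)*(w + 3)*(w^2 + 6*w + 9) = (w - 5)*(w - 3)*(w + 3)^2*(w + 3)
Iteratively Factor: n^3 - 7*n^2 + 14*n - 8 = (n - 2)*(n^2 - 5*n + 4) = (n - 2)*(n - 1)*(n - 4)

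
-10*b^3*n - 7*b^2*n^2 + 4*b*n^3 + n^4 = n*(-2*b + n)*(b + n)*(5*b + n)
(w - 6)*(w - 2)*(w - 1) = w^3 - 9*w^2 + 20*w - 12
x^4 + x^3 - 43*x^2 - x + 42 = (x - 6)*(x - 1)*(x + 1)*(x + 7)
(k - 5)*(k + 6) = k^2 + k - 30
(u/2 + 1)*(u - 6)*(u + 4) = u^3/2 - 14*u - 24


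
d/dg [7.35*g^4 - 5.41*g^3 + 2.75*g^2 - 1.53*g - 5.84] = 29.4*g^3 - 16.23*g^2 + 5.5*g - 1.53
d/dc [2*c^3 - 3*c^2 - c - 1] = 6*c^2 - 6*c - 1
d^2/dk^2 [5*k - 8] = 0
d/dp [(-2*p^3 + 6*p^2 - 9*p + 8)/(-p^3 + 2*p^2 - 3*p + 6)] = 2*(p^4 - 3*p^3 - 6*p^2 + 20*p - 15)/(p^6 - 4*p^5 + 10*p^4 - 24*p^3 + 33*p^2 - 36*p + 36)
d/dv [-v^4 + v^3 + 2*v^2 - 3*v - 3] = -4*v^3 + 3*v^2 + 4*v - 3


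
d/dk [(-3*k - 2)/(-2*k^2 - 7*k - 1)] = (6*k^2 + 21*k - (3*k + 2)*(4*k + 7) + 3)/(2*k^2 + 7*k + 1)^2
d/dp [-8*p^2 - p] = -16*p - 1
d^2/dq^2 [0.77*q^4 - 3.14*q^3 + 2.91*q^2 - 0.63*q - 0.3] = 9.24*q^2 - 18.84*q + 5.82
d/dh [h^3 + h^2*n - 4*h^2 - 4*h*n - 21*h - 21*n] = 3*h^2 + 2*h*n - 8*h - 4*n - 21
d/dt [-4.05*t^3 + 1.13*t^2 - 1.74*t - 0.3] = -12.15*t^2 + 2.26*t - 1.74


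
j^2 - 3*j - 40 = (j - 8)*(j + 5)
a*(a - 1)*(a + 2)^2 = a^4 + 3*a^3 - 4*a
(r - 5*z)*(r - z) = r^2 - 6*r*z + 5*z^2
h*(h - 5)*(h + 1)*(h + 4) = h^4 - 21*h^2 - 20*h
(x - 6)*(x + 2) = x^2 - 4*x - 12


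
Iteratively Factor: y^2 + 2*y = (y + 2)*(y)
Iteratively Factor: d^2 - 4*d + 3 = (d - 1)*(d - 3)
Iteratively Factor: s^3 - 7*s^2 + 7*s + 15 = (s - 5)*(s^2 - 2*s - 3) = (s - 5)*(s - 3)*(s + 1)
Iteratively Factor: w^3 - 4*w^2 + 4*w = (w - 2)*(w^2 - 2*w) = (w - 2)^2*(w)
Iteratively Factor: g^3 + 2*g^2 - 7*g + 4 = (g - 1)*(g^2 + 3*g - 4) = (g - 1)^2*(g + 4)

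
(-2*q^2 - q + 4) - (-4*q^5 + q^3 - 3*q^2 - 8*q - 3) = 4*q^5 - q^3 + q^2 + 7*q + 7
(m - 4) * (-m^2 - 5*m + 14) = -m^3 - m^2 + 34*m - 56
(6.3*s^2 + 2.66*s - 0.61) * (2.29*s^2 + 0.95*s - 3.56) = 14.427*s^4 + 12.0764*s^3 - 21.2979*s^2 - 10.0491*s + 2.1716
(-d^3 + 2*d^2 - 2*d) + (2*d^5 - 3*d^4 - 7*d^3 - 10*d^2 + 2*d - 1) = 2*d^5 - 3*d^4 - 8*d^3 - 8*d^2 - 1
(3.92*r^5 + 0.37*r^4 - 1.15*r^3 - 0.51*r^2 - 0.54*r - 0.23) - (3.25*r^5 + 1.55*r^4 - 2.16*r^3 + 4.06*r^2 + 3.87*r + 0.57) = 0.67*r^5 - 1.18*r^4 + 1.01*r^3 - 4.57*r^2 - 4.41*r - 0.8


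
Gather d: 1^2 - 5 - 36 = -40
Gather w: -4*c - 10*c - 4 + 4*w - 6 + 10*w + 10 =-14*c + 14*w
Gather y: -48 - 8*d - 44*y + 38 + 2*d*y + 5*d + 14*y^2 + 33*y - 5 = -3*d + 14*y^2 + y*(2*d - 11) - 15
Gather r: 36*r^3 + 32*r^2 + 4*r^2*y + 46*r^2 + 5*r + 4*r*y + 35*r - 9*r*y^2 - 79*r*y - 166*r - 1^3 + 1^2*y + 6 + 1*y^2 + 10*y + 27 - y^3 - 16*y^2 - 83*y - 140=36*r^3 + r^2*(4*y + 78) + r*(-9*y^2 - 75*y - 126) - y^3 - 15*y^2 - 72*y - 108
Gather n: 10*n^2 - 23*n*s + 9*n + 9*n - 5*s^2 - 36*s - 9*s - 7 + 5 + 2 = 10*n^2 + n*(18 - 23*s) - 5*s^2 - 45*s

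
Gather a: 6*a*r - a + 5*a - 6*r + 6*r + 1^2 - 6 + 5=a*(6*r + 4)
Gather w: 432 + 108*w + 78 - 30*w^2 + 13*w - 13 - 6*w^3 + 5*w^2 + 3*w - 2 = -6*w^3 - 25*w^2 + 124*w + 495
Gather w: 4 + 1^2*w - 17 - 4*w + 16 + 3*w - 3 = 0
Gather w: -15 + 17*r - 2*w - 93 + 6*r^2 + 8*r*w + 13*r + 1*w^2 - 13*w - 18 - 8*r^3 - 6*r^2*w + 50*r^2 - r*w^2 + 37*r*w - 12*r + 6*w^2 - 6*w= -8*r^3 + 56*r^2 + 18*r + w^2*(7 - r) + w*(-6*r^2 + 45*r - 21) - 126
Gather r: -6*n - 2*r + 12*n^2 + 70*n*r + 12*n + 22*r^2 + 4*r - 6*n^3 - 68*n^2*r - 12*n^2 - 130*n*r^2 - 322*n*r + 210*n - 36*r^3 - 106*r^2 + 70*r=-6*n^3 + 216*n - 36*r^3 + r^2*(-130*n - 84) + r*(-68*n^2 - 252*n + 72)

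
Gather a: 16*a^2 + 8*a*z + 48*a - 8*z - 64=16*a^2 + a*(8*z + 48) - 8*z - 64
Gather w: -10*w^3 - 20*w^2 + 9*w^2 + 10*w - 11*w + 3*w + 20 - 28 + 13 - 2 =-10*w^3 - 11*w^2 + 2*w + 3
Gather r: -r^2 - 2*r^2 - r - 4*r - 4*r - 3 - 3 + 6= -3*r^2 - 9*r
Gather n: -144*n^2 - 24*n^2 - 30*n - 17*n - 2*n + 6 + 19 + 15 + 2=-168*n^2 - 49*n + 42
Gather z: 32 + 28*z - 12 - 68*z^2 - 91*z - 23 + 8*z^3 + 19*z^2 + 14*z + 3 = 8*z^3 - 49*z^2 - 49*z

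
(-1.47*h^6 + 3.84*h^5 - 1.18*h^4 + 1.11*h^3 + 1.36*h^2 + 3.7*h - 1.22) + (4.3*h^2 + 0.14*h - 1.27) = -1.47*h^6 + 3.84*h^5 - 1.18*h^4 + 1.11*h^3 + 5.66*h^2 + 3.84*h - 2.49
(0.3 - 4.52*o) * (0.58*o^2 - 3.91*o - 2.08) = -2.6216*o^3 + 17.8472*o^2 + 8.2286*o - 0.624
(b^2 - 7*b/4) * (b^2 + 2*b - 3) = b^4 + b^3/4 - 13*b^2/2 + 21*b/4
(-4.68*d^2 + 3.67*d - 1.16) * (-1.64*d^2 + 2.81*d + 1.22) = 7.6752*d^4 - 19.1696*d^3 + 6.5055*d^2 + 1.2178*d - 1.4152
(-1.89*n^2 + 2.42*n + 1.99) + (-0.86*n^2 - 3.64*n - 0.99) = -2.75*n^2 - 1.22*n + 1.0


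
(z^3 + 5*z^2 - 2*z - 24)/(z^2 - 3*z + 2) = (z^2 + 7*z + 12)/(z - 1)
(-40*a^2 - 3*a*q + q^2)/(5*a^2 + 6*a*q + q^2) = (-8*a + q)/(a + q)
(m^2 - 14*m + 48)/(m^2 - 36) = (m - 8)/(m + 6)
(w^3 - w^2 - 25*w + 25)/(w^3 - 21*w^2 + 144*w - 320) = (w^2 + 4*w - 5)/(w^2 - 16*w + 64)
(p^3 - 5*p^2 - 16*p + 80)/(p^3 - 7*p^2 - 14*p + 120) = (p - 4)/(p - 6)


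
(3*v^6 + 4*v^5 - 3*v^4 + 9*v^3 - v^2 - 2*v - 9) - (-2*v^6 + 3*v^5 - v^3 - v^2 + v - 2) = 5*v^6 + v^5 - 3*v^4 + 10*v^3 - 3*v - 7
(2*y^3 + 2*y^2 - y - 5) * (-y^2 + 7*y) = -2*y^5 + 12*y^4 + 15*y^3 - 2*y^2 - 35*y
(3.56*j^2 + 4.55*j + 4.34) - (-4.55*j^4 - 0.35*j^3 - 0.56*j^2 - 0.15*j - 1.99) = 4.55*j^4 + 0.35*j^3 + 4.12*j^2 + 4.7*j + 6.33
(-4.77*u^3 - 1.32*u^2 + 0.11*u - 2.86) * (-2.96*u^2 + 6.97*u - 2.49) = 14.1192*u^5 - 29.3397*u^4 + 2.3513*u^3 + 12.5191*u^2 - 20.2081*u + 7.1214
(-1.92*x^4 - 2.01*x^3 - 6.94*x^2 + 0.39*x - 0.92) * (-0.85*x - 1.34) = 1.632*x^5 + 4.2813*x^4 + 8.5924*x^3 + 8.9681*x^2 + 0.2594*x + 1.2328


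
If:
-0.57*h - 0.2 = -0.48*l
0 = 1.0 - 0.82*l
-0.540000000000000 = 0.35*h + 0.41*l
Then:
No Solution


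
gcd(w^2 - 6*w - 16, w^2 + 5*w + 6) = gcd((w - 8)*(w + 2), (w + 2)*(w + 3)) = w + 2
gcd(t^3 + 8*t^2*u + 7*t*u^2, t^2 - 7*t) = t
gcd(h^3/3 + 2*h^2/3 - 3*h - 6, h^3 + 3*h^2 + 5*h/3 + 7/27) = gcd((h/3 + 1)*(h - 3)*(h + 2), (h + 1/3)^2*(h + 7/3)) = 1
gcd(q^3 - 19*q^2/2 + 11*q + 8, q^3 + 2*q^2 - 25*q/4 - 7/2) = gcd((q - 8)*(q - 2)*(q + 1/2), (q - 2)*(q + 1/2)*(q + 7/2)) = q^2 - 3*q/2 - 1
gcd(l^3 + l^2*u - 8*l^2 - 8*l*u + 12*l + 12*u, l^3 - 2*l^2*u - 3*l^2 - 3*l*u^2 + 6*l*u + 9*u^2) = l + u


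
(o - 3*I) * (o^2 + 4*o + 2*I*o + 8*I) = o^3 + 4*o^2 - I*o^2 + 6*o - 4*I*o + 24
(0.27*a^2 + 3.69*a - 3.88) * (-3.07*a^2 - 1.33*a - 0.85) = -0.8289*a^4 - 11.6874*a^3 + 6.7744*a^2 + 2.0239*a + 3.298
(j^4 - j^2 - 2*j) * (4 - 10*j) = -10*j^5 + 4*j^4 + 10*j^3 + 16*j^2 - 8*j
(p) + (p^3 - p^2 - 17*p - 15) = p^3 - p^2 - 16*p - 15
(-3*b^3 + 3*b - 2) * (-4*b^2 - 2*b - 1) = 12*b^5 + 6*b^4 - 9*b^3 + 2*b^2 + b + 2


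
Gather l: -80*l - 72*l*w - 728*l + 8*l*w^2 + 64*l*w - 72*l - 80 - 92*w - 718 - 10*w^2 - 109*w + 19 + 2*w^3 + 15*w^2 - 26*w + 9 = l*(8*w^2 - 8*w - 880) + 2*w^3 + 5*w^2 - 227*w - 770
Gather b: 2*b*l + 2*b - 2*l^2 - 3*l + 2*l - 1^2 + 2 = b*(2*l + 2) - 2*l^2 - l + 1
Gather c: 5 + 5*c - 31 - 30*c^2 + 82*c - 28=-30*c^2 + 87*c - 54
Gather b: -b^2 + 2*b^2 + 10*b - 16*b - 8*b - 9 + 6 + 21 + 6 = b^2 - 14*b + 24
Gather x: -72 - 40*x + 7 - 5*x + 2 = -45*x - 63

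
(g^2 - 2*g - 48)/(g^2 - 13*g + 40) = (g + 6)/(g - 5)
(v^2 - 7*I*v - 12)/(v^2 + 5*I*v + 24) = (v - 4*I)/(v + 8*I)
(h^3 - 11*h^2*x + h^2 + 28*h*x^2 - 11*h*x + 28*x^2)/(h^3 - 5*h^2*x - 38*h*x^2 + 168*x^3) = (h + 1)/(h + 6*x)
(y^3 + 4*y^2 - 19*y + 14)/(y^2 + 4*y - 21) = (y^2 - 3*y + 2)/(y - 3)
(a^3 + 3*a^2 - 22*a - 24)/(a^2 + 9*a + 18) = (a^2 - 3*a - 4)/(a + 3)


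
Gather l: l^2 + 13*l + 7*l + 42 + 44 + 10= l^2 + 20*l + 96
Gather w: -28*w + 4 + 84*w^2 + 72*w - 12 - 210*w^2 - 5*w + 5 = -126*w^2 + 39*w - 3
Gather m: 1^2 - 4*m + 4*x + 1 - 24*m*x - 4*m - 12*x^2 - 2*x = m*(-24*x - 8) - 12*x^2 + 2*x + 2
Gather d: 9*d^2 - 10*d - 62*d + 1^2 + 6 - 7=9*d^2 - 72*d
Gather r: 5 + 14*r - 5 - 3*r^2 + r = -3*r^2 + 15*r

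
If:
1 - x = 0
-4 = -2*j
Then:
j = 2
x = 1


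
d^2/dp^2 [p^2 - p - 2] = 2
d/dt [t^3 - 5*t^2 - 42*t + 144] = 3*t^2 - 10*t - 42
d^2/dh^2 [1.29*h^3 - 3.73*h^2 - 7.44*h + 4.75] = 7.74*h - 7.46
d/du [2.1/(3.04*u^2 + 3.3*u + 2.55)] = (-12.768*u - 6.93)/(3.04*u^2 + 3.3*u + 2.55)^2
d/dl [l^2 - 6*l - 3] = 2*l - 6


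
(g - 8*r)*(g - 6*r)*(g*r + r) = g^3*r - 14*g^2*r^2 + g^2*r + 48*g*r^3 - 14*g*r^2 + 48*r^3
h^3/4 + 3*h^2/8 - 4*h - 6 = (h/4 + 1)*(h - 4)*(h + 3/2)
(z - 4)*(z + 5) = z^2 + z - 20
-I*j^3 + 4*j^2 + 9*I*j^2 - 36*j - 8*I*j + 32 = (j - 8)*(j + 4*I)*(-I*j + I)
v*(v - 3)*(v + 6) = v^3 + 3*v^2 - 18*v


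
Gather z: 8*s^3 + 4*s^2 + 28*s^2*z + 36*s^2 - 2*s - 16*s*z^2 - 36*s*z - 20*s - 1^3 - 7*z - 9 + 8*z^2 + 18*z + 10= 8*s^3 + 40*s^2 - 22*s + z^2*(8 - 16*s) + z*(28*s^2 - 36*s + 11)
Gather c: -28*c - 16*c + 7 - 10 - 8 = -44*c - 11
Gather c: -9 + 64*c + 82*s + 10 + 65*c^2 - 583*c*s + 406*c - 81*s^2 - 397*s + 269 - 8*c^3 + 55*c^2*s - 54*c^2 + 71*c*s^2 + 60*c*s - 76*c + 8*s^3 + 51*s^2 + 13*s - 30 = -8*c^3 + c^2*(55*s + 11) + c*(71*s^2 - 523*s + 394) + 8*s^3 - 30*s^2 - 302*s + 240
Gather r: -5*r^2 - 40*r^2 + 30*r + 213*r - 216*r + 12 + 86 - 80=-45*r^2 + 27*r + 18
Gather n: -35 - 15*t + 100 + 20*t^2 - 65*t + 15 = 20*t^2 - 80*t + 80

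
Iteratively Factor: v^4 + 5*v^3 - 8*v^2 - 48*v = (v - 3)*(v^3 + 8*v^2 + 16*v) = (v - 3)*(v + 4)*(v^2 + 4*v) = (v - 3)*(v + 4)^2*(v)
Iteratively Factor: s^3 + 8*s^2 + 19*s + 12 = (s + 3)*(s^2 + 5*s + 4) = (s + 1)*(s + 3)*(s + 4)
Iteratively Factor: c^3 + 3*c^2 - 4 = (c + 2)*(c^2 + c - 2) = (c + 2)^2*(c - 1)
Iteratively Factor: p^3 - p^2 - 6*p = (p - 3)*(p^2 + 2*p) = p*(p - 3)*(p + 2)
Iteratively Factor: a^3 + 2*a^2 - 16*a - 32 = (a + 2)*(a^2 - 16) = (a - 4)*(a + 2)*(a + 4)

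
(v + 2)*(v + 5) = v^2 + 7*v + 10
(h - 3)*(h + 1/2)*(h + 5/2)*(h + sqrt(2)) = h^4 + sqrt(2)*h^3 - 31*h^2/4 - 31*sqrt(2)*h/4 - 15*h/4 - 15*sqrt(2)/4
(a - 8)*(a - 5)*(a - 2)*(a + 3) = a^4 - 12*a^3 + 21*a^2 + 118*a - 240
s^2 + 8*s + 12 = (s + 2)*(s + 6)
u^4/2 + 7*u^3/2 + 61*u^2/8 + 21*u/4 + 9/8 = (u/2 + 1/4)*(u + 1/2)*(u + 3)^2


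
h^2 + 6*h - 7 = (h - 1)*(h + 7)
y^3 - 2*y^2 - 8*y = y*(y - 4)*(y + 2)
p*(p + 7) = p^2 + 7*p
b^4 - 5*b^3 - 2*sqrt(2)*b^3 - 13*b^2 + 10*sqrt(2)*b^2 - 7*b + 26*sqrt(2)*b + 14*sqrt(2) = (b - 7)*(b + 1)^2*(b - 2*sqrt(2))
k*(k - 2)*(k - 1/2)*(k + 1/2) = k^4 - 2*k^3 - k^2/4 + k/2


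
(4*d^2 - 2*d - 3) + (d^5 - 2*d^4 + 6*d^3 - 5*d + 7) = d^5 - 2*d^4 + 6*d^3 + 4*d^2 - 7*d + 4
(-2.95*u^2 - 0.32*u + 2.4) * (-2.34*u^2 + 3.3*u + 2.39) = 6.903*u^4 - 8.9862*u^3 - 13.7225*u^2 + 7.1552*u + 5.736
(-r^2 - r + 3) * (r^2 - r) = -r^4 + 4*r^2 - 3*r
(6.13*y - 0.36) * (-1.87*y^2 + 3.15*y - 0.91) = -11.4631*y^3 + 19.9827*y^2 - 6.7123*y + 0.3276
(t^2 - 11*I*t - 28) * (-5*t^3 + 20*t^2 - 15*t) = -5*t^5 + 20*t^4 + 55*I*t^4 + 125*t^3 - 220*I*t^3 - 560*t^2 + 165*I*t^2 + 420*t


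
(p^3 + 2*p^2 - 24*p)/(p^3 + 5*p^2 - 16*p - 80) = p*(p + 6)/(p^2 + 9*p + 20)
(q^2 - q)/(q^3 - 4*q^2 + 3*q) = 1/(q - 3)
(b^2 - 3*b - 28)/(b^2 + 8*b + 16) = (b - 7)/(b + 4)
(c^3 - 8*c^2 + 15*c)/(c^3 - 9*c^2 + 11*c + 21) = c*(c - 5)/(c^2 - 6*c - 7)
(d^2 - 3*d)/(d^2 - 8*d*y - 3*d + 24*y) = d/(d - 8*y)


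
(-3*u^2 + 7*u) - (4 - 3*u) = -3*u^2 + 10*u - 4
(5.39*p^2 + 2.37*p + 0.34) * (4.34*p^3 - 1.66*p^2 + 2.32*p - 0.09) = 23.3926*p^5 + 1.3384*p^4 + 10.0462*p^3 + 4.4489*p^2 + 0.5755*p - 0.0306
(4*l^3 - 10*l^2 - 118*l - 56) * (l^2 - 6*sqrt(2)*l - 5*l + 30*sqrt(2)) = 4*l^5 - 24*sqrt(2)*l^4 - 30*l^4 - 68*l^3 + 180*sqrt(2)*l^3 + 534*l^2 + 408*sqrt(2)*l^2 - 3204*sqrt(2)*l + 280*l - 1680*sqrt(2)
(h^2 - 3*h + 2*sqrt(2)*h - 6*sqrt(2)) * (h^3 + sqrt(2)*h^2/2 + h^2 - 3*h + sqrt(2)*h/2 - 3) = h^5 - 2*h^4 + 5*sqrt(2)*h^4/2 - 5*sqrt(2)*h^3 - 4*h^3 - 27*sqrt(2)*h^2/2 + 2*h^2 + 3*h + 12*sqrt(2)*h + 18*sqrt(2)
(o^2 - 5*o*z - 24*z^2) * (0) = 0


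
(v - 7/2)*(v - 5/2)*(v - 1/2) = v^3 - 13*v^2/2 + 47*v/4 - 35/8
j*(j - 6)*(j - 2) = j^3 - 8*j^2 + 12*j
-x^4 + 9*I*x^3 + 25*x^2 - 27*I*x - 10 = (x - 5*I)*(x - 2*I)*(I*x + 1)^2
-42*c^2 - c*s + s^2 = (-7*c + s)*(6*c + s)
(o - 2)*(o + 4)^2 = o^3 + 6*o^2 - 32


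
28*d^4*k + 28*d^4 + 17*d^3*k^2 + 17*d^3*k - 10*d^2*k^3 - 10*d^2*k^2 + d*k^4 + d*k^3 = (-7*d + k)*(-4*d + k)*(d + k)*(d*k + d)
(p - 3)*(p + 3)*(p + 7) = p^3 + 7*p^2 - 9*p - 63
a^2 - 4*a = a*(a - 4)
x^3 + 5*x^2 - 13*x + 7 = (x - 1)^2*(x + 7)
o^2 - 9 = (o - 3)*(o + 3)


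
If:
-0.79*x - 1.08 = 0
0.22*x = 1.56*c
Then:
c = -0.19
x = -1.37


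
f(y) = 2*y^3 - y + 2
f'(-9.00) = 485.00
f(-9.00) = -1447.00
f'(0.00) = -1.00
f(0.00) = 2.00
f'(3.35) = 66.34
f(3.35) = 73.84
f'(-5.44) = 176.56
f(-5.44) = -314.54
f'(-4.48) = 119.42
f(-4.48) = -173.35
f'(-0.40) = -0.04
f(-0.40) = 2.27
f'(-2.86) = 48.08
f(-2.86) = -41.93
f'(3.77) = 84.28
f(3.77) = 105.40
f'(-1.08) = 6.00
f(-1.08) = 0.56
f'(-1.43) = 11.27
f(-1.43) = -2.42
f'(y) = 6*y^2 - 1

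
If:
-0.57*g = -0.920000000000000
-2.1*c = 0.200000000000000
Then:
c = -0.10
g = 1.61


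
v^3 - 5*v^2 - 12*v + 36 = (v - 6)*(v - 2)*(v + 3)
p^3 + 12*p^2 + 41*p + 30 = (p + 1)*(p + 5)*(p + 6)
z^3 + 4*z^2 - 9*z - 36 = (z - 3)*(z + 3)*(z + 4)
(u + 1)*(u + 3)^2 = u^3 + 7*u^2 + 15*u + 9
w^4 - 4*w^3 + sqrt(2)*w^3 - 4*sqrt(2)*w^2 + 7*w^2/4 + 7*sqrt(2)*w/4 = w*(w - 7/2)*(w - 1/2)*(w + sqrt(2))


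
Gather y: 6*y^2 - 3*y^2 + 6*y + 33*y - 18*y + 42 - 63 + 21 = 3*y^2 + 21*y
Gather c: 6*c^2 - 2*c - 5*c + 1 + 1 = 6*c^2 - 7*c + 2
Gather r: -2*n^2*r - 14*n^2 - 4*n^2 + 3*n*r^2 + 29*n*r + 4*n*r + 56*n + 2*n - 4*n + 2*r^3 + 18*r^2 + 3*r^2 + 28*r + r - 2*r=-18*n^2 + 54*n + 2*r^3 + r^2*(3*n + 21) + r*(-2*n^2 + 33*n + 27)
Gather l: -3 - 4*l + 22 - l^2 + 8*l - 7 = -l^2 + 4*l + 12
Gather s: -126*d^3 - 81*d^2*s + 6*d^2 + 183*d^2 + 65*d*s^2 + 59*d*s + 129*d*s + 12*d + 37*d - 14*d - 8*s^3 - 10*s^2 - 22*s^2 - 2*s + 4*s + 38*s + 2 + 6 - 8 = -126*d^3 + 189*d^2 + 35*d - 8*s^3 + s^2*(65*d - 32) + s*(-81*d^2 + 188*d + 40)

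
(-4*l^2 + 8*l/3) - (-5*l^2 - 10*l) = l^2 + 38*l/3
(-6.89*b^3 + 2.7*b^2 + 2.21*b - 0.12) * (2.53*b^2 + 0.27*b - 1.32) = -17.4317*b^5 + 4.9707*b^4 + 15.4151*b^3 - 3.2709*b^2 - 2.9496*b + 0.1584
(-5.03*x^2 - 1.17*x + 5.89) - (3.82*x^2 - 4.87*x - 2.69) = -8.85*x^2 + 3.7*x + 8.58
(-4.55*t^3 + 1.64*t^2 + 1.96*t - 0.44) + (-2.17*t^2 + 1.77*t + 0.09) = -4.55*t^3 - 0.53*t^2 + 3.73*t - 0.35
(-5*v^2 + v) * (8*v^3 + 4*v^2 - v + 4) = -40*v^5 - 12*v^4 + 9*v^3 - 21*v^2 + 4*v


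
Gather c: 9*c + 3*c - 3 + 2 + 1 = 12*c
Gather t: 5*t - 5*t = 0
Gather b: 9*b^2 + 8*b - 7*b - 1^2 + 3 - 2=9*b^2 + b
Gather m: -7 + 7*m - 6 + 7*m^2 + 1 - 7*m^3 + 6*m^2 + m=-7*m^3 + 13*m^2 + 8*m - 12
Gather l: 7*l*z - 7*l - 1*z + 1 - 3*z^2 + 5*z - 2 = l*(7*z - 7) - 3*z^2 + 4*z - 1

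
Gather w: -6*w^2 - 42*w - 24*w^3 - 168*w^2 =-24*w^3 - 174*w^2 - 42*w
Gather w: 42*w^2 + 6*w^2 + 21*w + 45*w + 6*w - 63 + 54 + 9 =48*w^2 + 72*w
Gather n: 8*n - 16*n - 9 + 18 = 9 - 8*n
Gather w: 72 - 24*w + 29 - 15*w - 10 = 91 - 39*w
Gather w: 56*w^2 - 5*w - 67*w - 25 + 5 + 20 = 56*w^2 - 72*w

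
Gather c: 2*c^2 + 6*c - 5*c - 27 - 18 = 2*c^2 + c - 45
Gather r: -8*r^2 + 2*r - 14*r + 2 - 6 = -8*r^2 - 12*r - 4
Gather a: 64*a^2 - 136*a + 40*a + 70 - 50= 64*a^2 - 96*a + 20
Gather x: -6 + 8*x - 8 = 8*x - 14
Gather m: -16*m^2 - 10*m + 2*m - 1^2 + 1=-16*m^2 - 8*m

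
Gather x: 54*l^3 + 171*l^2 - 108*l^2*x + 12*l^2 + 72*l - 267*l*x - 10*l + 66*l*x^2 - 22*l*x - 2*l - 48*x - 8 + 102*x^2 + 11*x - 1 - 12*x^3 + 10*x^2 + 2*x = 54*l^3 + 183*l^2 + 60*l - 12*x^3 + x^2*(66*l + 112) + x*(-108*l^2 - 289*l - 35) - 9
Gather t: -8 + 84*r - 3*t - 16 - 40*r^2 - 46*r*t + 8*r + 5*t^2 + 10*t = -40*r^2 + 92*r + 5*t^2 + t*(7 - 46*r) - 24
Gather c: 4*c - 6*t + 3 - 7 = 4*c - 6*t - 4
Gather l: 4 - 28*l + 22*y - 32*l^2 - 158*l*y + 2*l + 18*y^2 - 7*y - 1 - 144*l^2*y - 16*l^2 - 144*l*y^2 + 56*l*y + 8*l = l^2*(-144*y - 48) + l*(-144*y^2 - 102*y - 18) + 18*y^2 + 15*y + 3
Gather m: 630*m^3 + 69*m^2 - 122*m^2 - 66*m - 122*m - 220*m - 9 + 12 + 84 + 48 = 630*m^3 - 53*m^2 - 408*m + 135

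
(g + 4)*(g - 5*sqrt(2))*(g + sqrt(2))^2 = g^4 - 3*sqrt(2)*g^3 + 4*g^3 - 18*g^2 - 12*sqrt(2)*g^2 - 72*g - 10*sqrt(2)*g - 40*sqrt(2)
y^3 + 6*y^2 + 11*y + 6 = (y + 1)*(y + 2)*(y + 3)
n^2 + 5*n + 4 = (n + 1)*(n + 4)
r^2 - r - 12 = (r - 4)*(r + 3)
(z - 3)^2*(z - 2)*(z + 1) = z^4 - 7*z^3 + 13*z^2 + 3*z - 18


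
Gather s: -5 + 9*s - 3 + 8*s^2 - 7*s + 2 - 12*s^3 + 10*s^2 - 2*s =-12*s^3 + 18*s^2 - 6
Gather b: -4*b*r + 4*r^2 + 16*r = -4*b*r + 4*r^2 + 16*r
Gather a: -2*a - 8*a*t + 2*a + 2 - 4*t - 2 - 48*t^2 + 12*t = -8*a*t - 48*t^2 + 8*t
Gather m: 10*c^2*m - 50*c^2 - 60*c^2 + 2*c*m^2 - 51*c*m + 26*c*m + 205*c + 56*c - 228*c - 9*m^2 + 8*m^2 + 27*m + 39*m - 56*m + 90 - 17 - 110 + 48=-110*c^2 + 33*c + m^2*(2*c - 1) + m*(10*c^2 - 25*c + 10) + 11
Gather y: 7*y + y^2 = y^2 + 7*y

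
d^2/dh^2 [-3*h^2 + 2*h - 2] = -6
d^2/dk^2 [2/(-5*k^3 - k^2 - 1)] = 4*(-k^2*(15*k + 2)^2 + (15*k + 1)*(5*k^3 + k^2 + 1))/(5*k^3 + k^2 + 1)^3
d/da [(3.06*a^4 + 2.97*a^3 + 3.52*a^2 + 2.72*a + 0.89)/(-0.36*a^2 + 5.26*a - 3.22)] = (-2.2032*a^5 + 47.2176*a^4 - 8.16840000000001*a^3 - 9.1958*a^2 - 22.028*a - 13.4398)/(0.1296*a^4 - 3.7872*a^3 + 29.986*a^2 - 33.8744*a + 10.3684)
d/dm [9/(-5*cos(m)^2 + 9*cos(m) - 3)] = 9*(9 - 10*cos(m))*sin(m)/(5*cos(m)^2 - 9*cos(m) + 3)^2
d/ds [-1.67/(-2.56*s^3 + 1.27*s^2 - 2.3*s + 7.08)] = (-12.8256*s^2 + 4.2418*s - 3.841)/(2.56*s^3 - 1.27*s^2 + 2.3*s - 7.08)^2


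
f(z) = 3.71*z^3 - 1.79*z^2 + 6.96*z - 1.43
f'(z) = 11.13*z^2 - 3.58*z + 6.96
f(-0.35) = -4.24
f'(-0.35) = 9.58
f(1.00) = 7.45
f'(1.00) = 14.51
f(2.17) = 43.15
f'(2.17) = 51.60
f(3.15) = 118.69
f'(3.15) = 106.12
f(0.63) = 3.17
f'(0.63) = 9.12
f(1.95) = 32.84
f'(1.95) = 42.30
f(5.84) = 717.11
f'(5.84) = 365.65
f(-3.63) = -227.74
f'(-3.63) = 166.61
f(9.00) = 2620.81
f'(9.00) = 876.27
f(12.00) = 6235.21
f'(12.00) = 1566.72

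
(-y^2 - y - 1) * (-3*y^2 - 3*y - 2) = 3*y^4 + 6*y^3 + 8*y^2 + 5*y + 2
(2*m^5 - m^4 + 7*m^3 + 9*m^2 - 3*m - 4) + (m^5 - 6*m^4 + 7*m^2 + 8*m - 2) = 3*m^5 - 7*m^4 + 7*m^3 + 16*m^2 + 5*m - 6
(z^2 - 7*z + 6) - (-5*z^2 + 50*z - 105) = 6*z^2 - 57*z + 111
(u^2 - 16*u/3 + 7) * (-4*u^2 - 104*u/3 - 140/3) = -4*u^4 - 40*u^3/3 + 992*u^2/9 + 56*u/9 - 980/3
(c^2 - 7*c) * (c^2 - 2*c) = c^4 - 9*c^3 + 14*c^2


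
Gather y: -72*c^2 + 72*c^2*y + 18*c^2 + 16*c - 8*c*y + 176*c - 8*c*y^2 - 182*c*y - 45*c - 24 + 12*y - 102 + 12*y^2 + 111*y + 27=-54*c^2 + 147*c + y^2*(12 - 8*c) + y*(72*c^2 - 190*c + 123) - 99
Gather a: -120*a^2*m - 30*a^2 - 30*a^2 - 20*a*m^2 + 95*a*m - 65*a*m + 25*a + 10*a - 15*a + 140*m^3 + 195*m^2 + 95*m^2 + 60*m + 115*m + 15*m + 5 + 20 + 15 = a^2*(-120*m - 60) + a*(-20*m^2 + 30*m + 20) + 140*m^3 + 290*m^2 + 190*m + 40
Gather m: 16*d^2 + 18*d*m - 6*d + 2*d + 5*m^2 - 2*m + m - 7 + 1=16*d^2 - 4*d + 5*m^2 + m*(18*d - 1) - 6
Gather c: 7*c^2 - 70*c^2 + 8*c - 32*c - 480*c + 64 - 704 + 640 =-63*c^2 - 504*c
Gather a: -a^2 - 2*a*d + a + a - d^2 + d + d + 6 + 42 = -a^2 + a*(2 - 2*d) - d^2 + 2*d + 48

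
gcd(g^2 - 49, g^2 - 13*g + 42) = g - 7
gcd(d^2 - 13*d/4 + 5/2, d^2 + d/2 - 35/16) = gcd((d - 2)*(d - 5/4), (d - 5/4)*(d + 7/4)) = d - 5/4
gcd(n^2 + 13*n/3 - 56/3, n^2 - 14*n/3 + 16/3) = n - 8/3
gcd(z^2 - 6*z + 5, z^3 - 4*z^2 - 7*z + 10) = z^2 - 6*z + 5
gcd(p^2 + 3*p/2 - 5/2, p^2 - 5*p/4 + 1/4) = p - 1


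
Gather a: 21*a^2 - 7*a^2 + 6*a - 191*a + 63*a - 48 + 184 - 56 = 14*a^2 - 122*a + 80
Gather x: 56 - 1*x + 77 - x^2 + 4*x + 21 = -x^2 + 3*x + 154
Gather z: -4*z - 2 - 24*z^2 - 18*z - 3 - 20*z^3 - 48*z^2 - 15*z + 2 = -20*z^3 - 72*z^2 - 37*z - 3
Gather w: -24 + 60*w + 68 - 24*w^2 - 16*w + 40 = -24*w^2 + 44*w + 84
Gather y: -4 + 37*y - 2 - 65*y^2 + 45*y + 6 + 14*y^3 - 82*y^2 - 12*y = 14*y^3 - 147*y^2 + 70*y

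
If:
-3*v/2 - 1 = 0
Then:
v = -2/3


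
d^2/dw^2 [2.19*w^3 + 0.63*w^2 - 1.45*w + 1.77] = 13.14*w + 1.26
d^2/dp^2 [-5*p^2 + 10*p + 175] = -10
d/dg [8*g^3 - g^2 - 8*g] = 24*g^2 - 2*g - 8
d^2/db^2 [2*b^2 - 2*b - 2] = 4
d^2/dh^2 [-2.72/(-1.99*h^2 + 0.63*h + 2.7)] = (21.542944*h^2 - 6.820128*h - 2.72*(3.98*h - 0.63)*(7.96*h - 1.26) - 29.22912)/(-1.99*h^2 + 0.63*h + 2.7)^3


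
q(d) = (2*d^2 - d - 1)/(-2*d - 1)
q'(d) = (4*d - 1)/(-2*d - 1) + 2*(2*d^2 - d - 1)/(-2*d - 1)^2 = -1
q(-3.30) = 4.30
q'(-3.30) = -1.00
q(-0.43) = 1.43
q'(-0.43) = -1.00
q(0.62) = 0.38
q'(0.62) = -1.00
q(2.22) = -1.22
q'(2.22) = -1.00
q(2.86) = -1.86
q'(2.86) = -1.00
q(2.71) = -1.71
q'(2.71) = -1.00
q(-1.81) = 2.81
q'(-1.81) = -1.00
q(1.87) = -0.87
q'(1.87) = -1.00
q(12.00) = -11.00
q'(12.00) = -1.00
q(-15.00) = 16.00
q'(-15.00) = -1.00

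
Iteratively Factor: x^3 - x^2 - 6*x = (x + 2)*(x^2 - 3*x) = (x - 3)*(x + 2)*(x)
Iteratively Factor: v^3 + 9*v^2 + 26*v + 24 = (v + 3)*(v^2 + 6*v + 8) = (v + 2)*(v + 3)*(v + 4)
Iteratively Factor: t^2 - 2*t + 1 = (t - 1)*(t - 1)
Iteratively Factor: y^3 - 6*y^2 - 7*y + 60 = (y - 4)*(y^2 - 2*y - 15) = (y - 4)*(y + 3)*(y - 5)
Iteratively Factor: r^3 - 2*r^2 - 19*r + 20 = (r - 1)*(r^2 - r - 20) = (r - 1)*(r + 4)*(r - 5)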